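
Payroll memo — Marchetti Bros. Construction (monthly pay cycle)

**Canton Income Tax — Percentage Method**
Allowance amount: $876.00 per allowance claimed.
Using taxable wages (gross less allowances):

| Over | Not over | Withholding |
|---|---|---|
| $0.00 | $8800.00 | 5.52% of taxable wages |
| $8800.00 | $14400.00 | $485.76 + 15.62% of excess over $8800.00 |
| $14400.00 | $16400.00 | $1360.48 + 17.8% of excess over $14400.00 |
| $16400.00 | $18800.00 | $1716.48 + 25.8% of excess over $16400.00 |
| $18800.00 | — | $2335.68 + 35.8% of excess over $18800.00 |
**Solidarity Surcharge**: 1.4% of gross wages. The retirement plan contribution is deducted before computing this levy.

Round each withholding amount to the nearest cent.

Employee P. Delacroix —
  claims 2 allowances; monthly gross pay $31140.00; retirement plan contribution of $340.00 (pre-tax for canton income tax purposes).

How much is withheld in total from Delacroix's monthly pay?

$6435.66

Canton Income Tax: taxable = $31140.00 − $340.00 − 2×$876.00 = $29048.00
  $2335.68 + 35.8% × ($29048.00 − $18800.00) = $2335.68 + 35.8% × $10248.00 = $6004.46
Solidarity Surcharge: 1.4% × $30800.00 = $431.20
Total: $6004.46 + $431.20 = $6435.66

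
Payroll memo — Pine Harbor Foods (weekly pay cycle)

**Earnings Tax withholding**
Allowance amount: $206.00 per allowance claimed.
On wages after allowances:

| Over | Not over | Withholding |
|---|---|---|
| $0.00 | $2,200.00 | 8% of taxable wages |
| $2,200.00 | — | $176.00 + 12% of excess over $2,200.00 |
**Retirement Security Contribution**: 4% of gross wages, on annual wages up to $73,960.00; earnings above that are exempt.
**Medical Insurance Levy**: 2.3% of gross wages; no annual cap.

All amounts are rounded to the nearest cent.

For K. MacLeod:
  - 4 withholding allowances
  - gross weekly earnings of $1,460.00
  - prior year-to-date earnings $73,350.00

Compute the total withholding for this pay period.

$108.86

Earnings Tax: taxable = $1,460.00 − 4×$206.00 = $636.00
  8% × $636.00 = $50.88
Retirement Security Contribution: cap $73,960.00 − YTD $73,350.00 = $610.00 subject; 4% × $610.00 = $24.40
Medical Insurance Levy: 2.3% × $1,460.00 = $33.58
Total: $50.88 + $24.40 + $33.58 = $108.86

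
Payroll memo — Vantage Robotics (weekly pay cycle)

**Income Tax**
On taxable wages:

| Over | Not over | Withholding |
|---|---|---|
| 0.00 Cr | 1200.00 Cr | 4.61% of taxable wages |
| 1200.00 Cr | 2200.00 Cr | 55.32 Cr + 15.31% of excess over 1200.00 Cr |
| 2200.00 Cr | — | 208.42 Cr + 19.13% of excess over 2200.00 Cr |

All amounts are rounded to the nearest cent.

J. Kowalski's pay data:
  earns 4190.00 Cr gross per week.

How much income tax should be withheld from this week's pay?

589.11 Cr

Income Tax: taxable = 4190.00 Cr
  208.42 Cr + 19.13% × (4190.00 Cr − 2200.00 Cr) = 208.42 Cr + 19.13% × 1990.00 Cr = 589.11 Cr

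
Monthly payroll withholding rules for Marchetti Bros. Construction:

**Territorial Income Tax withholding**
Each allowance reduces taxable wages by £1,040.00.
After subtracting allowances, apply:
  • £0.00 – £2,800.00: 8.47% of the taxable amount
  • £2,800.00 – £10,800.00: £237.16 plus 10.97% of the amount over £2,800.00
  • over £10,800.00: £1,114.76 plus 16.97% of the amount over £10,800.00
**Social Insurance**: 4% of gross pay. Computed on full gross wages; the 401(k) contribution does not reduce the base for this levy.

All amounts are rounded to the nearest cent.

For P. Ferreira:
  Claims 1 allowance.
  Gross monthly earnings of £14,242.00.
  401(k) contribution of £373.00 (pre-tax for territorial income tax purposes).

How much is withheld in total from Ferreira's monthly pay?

£2,028.76

Territorial Income Tax: taxable = £14,242.00 − £373.00 − 1×£1,040.00 = £12,829.00
  £1,114.76 + 16.97% × (£12,829.00 − £10,800.00) = £1,114.76 + 16.97% × £2,029.00 = £1,459.08
Social Insurance: 4% × £14,242.00 = £569.68
Total: £1,459.08 + £569.68 = £2,028.76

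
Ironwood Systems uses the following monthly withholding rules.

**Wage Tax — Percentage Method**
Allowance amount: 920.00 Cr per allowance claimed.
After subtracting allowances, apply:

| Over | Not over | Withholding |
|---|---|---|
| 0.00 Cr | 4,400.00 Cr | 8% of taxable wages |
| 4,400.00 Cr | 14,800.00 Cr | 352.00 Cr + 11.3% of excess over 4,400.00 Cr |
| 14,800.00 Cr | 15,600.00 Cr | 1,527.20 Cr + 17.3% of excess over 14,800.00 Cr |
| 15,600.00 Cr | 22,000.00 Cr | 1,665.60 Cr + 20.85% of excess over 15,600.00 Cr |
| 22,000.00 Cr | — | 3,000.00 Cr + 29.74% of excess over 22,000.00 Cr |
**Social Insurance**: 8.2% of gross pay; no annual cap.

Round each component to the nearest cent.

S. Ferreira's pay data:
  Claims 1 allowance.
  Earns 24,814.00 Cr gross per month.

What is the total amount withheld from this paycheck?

5,598.03 Cr

Wage Tax: taxable = 24,814.00 Cr − 1×920.00 Cr = 23,894.00 Cr
  3,000.00 Cr + 29.74% × (23,894.00 Cr − 22,000.00 Cr) = 3,000.00 Cr + 29.74% × 1,894.00 Cr = 3,563.28 Cr
Social Insurance: 8.2% × 24,814.00 Cr = 2,034.75 Cr
Total: 3,563.28 Cr + 2,034.75 Cr = 5,598.03 Cr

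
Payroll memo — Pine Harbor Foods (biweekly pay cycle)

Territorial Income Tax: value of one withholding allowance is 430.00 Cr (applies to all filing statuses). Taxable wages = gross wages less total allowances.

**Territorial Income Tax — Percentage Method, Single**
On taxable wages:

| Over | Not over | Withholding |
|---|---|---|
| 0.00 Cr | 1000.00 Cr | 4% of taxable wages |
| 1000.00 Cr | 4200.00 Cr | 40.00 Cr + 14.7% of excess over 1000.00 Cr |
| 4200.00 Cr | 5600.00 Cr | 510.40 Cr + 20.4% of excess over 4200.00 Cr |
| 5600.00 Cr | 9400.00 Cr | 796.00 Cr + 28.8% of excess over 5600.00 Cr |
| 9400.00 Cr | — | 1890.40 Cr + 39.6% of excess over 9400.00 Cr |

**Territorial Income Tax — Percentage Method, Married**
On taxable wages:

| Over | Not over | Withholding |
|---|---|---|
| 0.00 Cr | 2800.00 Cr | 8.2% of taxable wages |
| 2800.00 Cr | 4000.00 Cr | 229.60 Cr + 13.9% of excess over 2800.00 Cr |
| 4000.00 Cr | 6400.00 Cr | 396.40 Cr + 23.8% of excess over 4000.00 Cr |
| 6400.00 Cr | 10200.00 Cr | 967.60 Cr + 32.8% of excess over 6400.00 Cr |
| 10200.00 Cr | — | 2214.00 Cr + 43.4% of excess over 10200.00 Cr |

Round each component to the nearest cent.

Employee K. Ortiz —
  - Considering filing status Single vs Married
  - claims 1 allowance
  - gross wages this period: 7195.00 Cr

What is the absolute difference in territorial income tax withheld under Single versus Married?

44.20 Cr

Territorial Income Tax (Single): taxable = 7195.00 Cr − 1×430.00 Cr = 6765.00 Cr
  796.00 Cr + 28.8% × (6765.00 Cr − 5600.00 Cr) = 796.00 Cr + 28.8% × 1165.00 Cr = 1131.52 Cr
Territorial Income Tax (Married): taxable = 7195.00 Cr − 1×430.00 Cr = 6765.00 Cr
  967.60 Cr + 32.8% × (6765.00 Cr − 6400.00 Cr) = 967.60 Cr + 32.8% × 365.00 Cr = 1087.32 Cr
Difference: |1131.52 Cr − 1087.32 Cr| = 44.20 Cr (higher under Single)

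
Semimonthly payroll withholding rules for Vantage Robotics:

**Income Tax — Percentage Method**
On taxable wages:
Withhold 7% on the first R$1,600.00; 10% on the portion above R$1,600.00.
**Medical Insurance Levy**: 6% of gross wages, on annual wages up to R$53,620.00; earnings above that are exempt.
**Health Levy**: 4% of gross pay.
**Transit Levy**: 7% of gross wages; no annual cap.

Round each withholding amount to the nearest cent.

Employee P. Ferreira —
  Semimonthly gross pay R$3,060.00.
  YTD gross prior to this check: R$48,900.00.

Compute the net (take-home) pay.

R$2,281.80

Income Tax: taxable = R$3,060.00
  R$112.00 + 10% × (R$3,060.00 − R$1,600.00) = R$112.00 + 10% × R$1,460.00 = R$258.00
Medical Insurance Levy: 6% × R$3,060.00 = R$183.60
Health Levy: 4% × R$3,060.00 = R$122.40
Transit Levy: 7% × R$3,060.00 = R$214.20
Total withheld: R$258.00 + R$183.60 + R$122.40 + R$214.20 = R$778.20
Net pay: R$3,060.00 − R$778.20 = R$2,281.80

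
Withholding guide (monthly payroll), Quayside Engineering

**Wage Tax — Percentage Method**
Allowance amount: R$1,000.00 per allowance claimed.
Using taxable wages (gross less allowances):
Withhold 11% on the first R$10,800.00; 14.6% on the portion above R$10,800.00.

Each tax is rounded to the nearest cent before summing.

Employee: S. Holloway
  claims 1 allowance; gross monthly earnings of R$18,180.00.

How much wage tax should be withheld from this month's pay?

R$2,119.48

Wage Tax: taxable = R$18,180.00 − 1×R$1,000.00 = R$17,180.00
  R$1,188.00 + 14.6% × (R$17,180.00 − R$10,800.00) = R$1,188.00 + 14.6% × R$6,380.00 = R$2,119.48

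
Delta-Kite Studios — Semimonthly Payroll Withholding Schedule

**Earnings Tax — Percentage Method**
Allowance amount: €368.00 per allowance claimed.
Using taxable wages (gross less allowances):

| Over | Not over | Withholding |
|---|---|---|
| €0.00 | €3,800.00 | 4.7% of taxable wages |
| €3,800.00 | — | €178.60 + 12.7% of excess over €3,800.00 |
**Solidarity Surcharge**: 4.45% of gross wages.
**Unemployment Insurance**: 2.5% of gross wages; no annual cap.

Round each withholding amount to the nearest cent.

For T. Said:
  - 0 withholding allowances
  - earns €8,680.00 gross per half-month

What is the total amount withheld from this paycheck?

€1,401.62

Earnings Tax: taxable = €8,680.00
  €178.60 + 12.7% × (€8,680.00 − €3,800.00) = €178.60 + 12.7% × €4,880.00 = €798.36
Solidarity Surcharge: 4.45% × €8,680.00 = €386.26
Unemployment Insurance: 2.5% × €8,680.00 = €217.00
Total: €798.36 + €386.26 + €217.00 = €1,401.62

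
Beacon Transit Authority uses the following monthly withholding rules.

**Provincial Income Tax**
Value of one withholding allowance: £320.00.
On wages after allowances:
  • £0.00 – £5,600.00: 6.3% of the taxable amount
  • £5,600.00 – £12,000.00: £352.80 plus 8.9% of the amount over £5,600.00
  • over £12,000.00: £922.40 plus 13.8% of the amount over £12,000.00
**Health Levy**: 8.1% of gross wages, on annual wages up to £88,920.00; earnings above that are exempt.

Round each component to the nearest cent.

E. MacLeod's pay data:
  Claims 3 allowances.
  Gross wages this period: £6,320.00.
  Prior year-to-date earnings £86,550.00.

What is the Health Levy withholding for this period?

Health Levy: cap £88,920.00 − YTD £86,550.00 = £2,370.00 subject; 8.1% × £2,370.00 = £191.97

£191.97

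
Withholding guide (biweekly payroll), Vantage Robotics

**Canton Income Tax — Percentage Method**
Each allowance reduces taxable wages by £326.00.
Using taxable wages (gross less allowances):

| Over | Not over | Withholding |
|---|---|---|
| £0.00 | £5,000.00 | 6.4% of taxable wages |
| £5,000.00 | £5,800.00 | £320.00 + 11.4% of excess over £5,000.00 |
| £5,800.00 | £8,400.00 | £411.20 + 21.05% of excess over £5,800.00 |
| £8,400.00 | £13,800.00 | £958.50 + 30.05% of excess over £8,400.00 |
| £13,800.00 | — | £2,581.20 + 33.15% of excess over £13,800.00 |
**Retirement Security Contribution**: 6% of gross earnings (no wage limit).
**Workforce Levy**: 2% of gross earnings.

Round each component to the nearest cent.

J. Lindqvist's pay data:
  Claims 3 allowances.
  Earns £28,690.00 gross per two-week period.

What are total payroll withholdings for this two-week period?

Canton Income Tax: taxable = £28,690.00 − 3×£326.00 = £27,712.00
  £2,581.20 + 33.15% × (£27,712.00 − £13,800.00) = £2,581.20 + 33.15% × £13,912.00 = £7,193.03
Retirement Security Contribution: 6% × £28,690.00 = £1,721.40
Workforce Levy: 2% × £28,690.00 = £573.80
Total: £7,193.03 + £1,721.40 + £573.80 = £9,488.23

£9,488.23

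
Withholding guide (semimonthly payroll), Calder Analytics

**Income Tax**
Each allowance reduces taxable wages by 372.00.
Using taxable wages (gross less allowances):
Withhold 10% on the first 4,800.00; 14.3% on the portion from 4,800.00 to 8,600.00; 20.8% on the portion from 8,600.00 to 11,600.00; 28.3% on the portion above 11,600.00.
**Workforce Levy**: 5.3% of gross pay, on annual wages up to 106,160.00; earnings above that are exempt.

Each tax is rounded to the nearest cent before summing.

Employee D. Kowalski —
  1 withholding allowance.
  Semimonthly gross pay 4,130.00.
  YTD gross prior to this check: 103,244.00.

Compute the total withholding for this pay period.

Income Tax: taxable = 4,130.00 − 1×372.00 = 3,758.00
  10% × 3,758.00 = 375.80
Workforce Levy: cap 106,160.00 − YTD 103,244.00 = 2,916.00 subject; 5.3% × 2,916.00 = 154.55
Total: 375.80 + 154.55 = 530.35

530.35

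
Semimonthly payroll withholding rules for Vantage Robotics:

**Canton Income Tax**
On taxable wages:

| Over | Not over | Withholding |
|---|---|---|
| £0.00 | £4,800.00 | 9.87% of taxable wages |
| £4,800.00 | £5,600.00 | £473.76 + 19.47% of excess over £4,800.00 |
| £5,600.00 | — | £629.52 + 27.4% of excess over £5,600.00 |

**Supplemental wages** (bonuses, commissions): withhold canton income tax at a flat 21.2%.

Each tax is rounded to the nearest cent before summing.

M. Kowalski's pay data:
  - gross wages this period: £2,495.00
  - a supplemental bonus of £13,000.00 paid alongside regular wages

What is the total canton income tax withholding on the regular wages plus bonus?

Canton Income Tax: taxable = £2,495.00
  9.87% × £2,495.00 = £246.26
Supplemental (21.2% flat on bonus): 21.2% × £13,000.00 = £2,756.00
Total canton income tax: £246.26 + £2,756.00 = £3,002.26

£3,002.26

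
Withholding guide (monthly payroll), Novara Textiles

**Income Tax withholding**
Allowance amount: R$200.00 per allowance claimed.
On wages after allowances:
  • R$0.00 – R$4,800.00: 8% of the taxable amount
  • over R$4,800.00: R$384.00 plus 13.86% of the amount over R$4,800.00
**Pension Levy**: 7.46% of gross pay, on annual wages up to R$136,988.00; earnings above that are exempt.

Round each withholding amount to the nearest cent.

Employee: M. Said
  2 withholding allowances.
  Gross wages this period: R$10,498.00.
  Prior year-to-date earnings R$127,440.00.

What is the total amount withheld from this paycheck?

Income Tax: taxable = R$10,498.00 − 2×R$200.00 = R$10,098.00
  R$384.00 + 13.86% × (R$10,098.00 − R$4,800.00) = R$384.00 + 13.86% × R$5,298.00 = R$1,118.30
Pension Levy: cap R$136,988.00 − YTD R$127,440.00 = R$9,548.00 subject; 7.46% × R$9,548.00 = R$712.28
Total: R$1,118.30 + R$712.28 = R$1,830.58

R$1,830.58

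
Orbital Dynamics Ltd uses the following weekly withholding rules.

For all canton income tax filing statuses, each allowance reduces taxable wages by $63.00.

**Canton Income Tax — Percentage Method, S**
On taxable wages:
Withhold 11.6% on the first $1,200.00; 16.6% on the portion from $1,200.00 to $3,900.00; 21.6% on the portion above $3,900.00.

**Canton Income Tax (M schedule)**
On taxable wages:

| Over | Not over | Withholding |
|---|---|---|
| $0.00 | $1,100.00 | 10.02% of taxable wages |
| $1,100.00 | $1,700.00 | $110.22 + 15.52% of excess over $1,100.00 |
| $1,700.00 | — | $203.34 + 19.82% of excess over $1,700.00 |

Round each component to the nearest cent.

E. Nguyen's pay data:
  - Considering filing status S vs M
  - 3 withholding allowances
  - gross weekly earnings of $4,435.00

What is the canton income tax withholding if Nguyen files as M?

$707.96

Canton Income Tax (M): taxable = $4,435.00 − 3×$63.00 = $4,246.00
  $203.34 + 19.82% × ($4,246.00 − $1,700.00) = $203.34 + 19.82% × $2,546.00 = $707.96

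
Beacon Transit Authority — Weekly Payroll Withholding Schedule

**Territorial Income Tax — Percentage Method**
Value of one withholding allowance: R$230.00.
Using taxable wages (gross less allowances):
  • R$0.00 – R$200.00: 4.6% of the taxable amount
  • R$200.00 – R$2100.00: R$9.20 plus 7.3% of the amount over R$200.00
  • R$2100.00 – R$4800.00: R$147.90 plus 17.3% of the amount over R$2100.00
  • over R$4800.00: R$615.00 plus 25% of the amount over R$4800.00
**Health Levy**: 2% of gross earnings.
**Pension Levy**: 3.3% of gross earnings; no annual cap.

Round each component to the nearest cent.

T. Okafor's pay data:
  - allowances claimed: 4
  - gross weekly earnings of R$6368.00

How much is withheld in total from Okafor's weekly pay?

Territorial Income Tax: taxable = R$6368.00 − 4×R$230.00 = R$5448.00
  R$615.00 + 25% × (R$5448.00 − R$4800.00) = R$615.00 + 25% × R$648.00 = R$777.00
Health Levy: 2% × R$6368.00 = R$127.36
Pension Levy: 3.3% × R$6368.00 = R$210.14
Total: R$777.00 + R$127.36 + R$210.14 = R$1114.50

R$1114.50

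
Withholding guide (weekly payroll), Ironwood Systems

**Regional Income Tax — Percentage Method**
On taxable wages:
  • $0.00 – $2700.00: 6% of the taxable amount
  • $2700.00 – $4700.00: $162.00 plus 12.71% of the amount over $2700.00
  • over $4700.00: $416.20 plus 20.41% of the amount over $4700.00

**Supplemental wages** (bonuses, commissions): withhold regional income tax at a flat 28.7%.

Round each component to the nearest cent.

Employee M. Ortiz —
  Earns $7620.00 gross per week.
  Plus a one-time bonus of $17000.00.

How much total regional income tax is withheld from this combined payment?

$5891.17

Regional Income Tax: taxable = $7620.00
  $416.20 + 20.41% × ($7620.00 − $4700.00) = $416.20 + 20.41% × $2920.00 = $1012.17
Supplemental (28.7% flat on bonus): 28.7% × $17000.00 = $4879.00
Total regional income tax: $1012.17 + $4879.00 = $5891.17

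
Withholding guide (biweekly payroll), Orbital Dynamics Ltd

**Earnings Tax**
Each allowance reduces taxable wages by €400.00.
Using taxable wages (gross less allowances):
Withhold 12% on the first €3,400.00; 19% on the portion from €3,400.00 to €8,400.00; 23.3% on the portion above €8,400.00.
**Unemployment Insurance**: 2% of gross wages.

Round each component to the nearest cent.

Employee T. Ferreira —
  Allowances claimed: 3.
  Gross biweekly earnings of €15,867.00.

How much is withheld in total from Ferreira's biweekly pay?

Earnings Tax: taxable = €15,867.00 − 3×€400.00 = €14,667.00
  €1,358.00 + 23.3% × (€14,667.00 − €8,400.00) = €1,358.00 + 23.3% × €6,267.00 = €2,818.21
Unemployment Insurance: 2% × €15,867.00 = €317.34
Total: €2,818.21 + €317.34 = €3,135.55

€3,135.55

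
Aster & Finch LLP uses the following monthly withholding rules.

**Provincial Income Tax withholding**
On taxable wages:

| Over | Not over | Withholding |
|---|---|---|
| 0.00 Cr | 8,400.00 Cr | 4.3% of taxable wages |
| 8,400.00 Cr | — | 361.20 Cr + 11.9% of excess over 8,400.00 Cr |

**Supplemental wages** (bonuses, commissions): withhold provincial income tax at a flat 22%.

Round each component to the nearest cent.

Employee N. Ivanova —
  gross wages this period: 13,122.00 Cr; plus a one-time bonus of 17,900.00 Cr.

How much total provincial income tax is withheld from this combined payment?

4,861.12 Cr

Provincial Income Tax: taxable = 13,122.00 Cr
  361.20 Cr + 11.9% × (13,122.00 Cr − 8,400.00 Cr) = 361.20 Cr + 11.9% × 4,722.00 Cr = 923.12 Cr
Supplemental (22% flat on bonus): 22% × 17,900.00 Cr = 3,938.00 Cr
Total provincial income tax: 923.12 Cr + 3,938.00 Cr = 4,861.12 Cr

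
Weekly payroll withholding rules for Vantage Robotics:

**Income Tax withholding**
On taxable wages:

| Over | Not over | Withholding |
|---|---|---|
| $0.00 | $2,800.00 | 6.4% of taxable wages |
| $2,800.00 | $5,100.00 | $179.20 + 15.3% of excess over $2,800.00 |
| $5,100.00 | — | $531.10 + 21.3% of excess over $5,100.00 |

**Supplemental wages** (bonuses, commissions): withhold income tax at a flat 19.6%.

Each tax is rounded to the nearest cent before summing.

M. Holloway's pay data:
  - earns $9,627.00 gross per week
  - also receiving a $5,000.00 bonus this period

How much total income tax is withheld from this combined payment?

Income Tax: taxable = $9,627.00
  $531.10 + 21.3% × ($9,627.00 − $5,100.00) = $531.10 + 21.3% × $4,527.00 = $1,495.35
Supplemental (19.6% flat on bonus): 19.6% × $5,000.00 = $980.00
Total income tax: $1,495.35 + $980.00 = $2,475.35

$2,475.35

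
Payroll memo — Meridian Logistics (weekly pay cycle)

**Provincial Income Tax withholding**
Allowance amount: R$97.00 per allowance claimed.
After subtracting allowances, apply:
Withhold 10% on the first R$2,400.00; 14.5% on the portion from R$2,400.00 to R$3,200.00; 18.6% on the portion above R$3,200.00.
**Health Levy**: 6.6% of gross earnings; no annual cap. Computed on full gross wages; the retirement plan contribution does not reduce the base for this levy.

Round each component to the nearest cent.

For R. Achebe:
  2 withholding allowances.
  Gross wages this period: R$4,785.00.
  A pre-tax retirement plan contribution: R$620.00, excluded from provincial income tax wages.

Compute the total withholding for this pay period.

Provincial Income Tax: taxable = R$4,785.00 − R$620.00 − 2×R$97.00 = R$3,971.00
  R$356.00 + 18.6% × (R$3,971.00 − R$3,200.00) = R$356.00 + 18.6% × R$771.00 = R$499.41
Health Levy: 6.6% × R$4,785.00 = R$315.81
Total: R$499.41 + R$315.81 = R$815.22

R$815.22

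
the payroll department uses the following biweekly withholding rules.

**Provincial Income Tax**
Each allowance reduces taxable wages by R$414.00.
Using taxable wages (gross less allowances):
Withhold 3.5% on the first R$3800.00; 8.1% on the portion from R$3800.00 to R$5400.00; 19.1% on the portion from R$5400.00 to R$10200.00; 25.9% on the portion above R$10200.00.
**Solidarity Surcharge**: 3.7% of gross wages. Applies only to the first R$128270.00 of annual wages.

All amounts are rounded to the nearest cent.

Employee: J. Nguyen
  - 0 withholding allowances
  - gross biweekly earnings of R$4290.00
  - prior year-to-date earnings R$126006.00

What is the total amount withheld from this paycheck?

R$256.46

Provincial Income Tax: taxable = R$4290.00
  R$133.00 + 8.1% × (R$4290.00 − R$3800.00) = R$133.00 + 8.1% × R$490.00 = R$172.69
Solidarity Surcharge: cap R$128270.00 − YTD R$126006.00 = R$2264.00 subject; 3.7% × R$2264.00 = R$83.77
Total: R$172.69 + R$83.77 = R$256.46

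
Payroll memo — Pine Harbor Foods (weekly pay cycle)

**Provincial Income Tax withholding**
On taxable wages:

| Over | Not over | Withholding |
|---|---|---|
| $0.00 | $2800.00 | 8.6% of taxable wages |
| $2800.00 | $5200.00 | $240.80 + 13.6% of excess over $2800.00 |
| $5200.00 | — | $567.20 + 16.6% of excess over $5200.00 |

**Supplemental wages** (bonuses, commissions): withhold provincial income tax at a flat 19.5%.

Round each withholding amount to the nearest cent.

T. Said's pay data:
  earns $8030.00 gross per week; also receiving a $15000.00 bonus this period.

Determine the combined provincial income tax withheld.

Provincial Income Tax: taxable = $8030.00
  $567.20 + 16.6% × ($8030.00 − $5200.00) = $567.20 + 16.6% × $2830.00 = $1036.98
Supplemental (19.5% flat on bonus): 19.5% × $15000.00 = $2925.00
Total provincial income tax: $1036.98 + $2925.00 = $3961.98

$3961.98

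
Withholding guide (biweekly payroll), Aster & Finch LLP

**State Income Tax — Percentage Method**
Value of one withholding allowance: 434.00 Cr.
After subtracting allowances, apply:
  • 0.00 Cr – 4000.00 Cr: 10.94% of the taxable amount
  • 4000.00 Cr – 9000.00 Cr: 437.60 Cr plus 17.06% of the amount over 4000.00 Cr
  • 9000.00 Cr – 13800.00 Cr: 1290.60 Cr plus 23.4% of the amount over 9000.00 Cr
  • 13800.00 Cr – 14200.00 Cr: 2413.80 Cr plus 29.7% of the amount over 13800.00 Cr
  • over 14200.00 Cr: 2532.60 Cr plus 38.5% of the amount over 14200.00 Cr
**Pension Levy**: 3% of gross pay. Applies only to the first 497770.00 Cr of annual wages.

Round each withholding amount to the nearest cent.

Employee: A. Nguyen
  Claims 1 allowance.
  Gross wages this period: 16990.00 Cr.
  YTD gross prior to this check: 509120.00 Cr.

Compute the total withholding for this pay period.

3439.66 Cr

State Income Tax: taxable = 16990.00 Cr − 1×434.00 Cr = 16556.00 Cr
  2532.60 Cr + 38.5% × (16556.00 Cr − 14200.00 Cr) = 2532.60 Cr + 38.5% × 2356.00 Cr = 3439.66 Cr
Pension Levy: YTD 509120.00 Cr ≥ cap 497770.00 Cr → 0.00 Cr
Total: 3439.66 Cr + 0.00 Cr = 3439.66 Cr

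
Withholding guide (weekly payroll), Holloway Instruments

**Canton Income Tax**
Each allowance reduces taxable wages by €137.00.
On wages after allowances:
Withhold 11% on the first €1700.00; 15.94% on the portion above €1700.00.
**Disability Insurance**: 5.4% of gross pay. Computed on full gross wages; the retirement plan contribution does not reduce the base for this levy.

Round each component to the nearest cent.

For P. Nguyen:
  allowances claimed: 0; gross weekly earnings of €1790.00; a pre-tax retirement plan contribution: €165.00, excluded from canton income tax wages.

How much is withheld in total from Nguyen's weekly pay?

Canton Income Tax: taxable = €1790.00 − €165.00 = €1625.00
  11% × €1625.00 = €178.75
Disability Insurance: 5.4% × €1790.00 = €96.66
Total: €178.75 + €96.66 = €275.41

€275.41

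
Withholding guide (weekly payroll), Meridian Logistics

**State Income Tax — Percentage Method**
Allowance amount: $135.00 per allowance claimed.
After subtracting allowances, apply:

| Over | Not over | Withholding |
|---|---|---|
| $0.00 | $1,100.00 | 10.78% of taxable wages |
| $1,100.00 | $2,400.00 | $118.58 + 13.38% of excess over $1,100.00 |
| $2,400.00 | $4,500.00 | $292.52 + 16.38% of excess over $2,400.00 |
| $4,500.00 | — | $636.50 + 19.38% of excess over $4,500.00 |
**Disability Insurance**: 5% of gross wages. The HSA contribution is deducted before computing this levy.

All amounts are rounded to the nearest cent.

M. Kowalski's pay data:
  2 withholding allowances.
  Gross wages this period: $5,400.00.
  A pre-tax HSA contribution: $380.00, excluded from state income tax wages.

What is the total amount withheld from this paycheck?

State Income Tax: taxable = $5,400.00 − $380.00 − 2×$135.00 = $4,750.00
  $636.50 + 19.38% × ($4,750.00 − $4,500.00) = $636.50 + 19.38% × $250.00 = $684.95
Disability Insurance: 5% × $5,020.00 = $251.00
Total: $684.95 + $251.00 = $935.95

$935.95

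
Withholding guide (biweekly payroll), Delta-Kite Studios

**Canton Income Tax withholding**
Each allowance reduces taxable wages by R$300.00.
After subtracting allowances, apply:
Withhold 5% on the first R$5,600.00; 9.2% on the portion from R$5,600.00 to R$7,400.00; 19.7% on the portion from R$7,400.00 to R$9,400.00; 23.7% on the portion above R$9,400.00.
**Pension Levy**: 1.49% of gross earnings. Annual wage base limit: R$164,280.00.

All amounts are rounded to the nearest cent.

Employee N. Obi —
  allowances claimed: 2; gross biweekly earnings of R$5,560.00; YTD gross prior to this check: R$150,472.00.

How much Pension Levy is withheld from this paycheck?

R$82.84

Pension Levy: 1.49% × R$5,560.00 = R$82.84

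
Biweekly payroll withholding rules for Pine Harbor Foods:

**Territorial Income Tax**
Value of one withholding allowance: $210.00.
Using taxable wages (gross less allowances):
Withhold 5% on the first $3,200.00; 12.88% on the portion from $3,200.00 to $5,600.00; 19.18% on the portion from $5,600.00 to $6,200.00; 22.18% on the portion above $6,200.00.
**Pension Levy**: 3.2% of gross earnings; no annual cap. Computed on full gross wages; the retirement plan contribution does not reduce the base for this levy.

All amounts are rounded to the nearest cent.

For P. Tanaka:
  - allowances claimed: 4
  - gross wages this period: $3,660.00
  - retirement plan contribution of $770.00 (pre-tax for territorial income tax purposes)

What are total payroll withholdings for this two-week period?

$219.62

Territorial Income Tax: taxable = $3,660.00 − $770.00 − 4×$210.00 = $2,050.00
  5% × $2,050.00 = $102.50
Pension Levy: 3.2% × $3,660.00 = $117.12
Total: $102.50 + $117.12 = $219.62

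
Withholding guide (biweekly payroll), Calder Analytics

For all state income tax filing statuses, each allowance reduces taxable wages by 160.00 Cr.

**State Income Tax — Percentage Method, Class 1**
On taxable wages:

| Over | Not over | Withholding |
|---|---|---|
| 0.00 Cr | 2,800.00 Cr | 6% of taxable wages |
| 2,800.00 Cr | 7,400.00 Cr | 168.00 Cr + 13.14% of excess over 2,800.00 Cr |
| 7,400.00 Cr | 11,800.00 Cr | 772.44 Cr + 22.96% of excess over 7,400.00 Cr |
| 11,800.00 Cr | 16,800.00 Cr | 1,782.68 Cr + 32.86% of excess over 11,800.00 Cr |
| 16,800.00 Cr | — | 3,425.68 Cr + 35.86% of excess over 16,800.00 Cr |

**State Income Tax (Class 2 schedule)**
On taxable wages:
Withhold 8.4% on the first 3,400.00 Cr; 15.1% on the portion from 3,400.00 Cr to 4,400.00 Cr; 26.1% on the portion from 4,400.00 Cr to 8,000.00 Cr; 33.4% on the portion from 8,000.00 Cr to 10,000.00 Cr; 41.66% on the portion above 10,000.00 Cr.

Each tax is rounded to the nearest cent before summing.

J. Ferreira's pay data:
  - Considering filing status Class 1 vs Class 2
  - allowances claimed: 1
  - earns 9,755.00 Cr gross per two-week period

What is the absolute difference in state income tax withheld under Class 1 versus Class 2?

State Income Tax (Class 1): taxable = 9,755.00 Cr − 1×160.00 Cr = 9,595.00 Cr
  772.44 Cr + 22.96% × (9,595.00 Cr − 7,400.00 Cr) = 772.44 Cr + 22.96% × 2,195.00 Cr = 1,276.41 Cr
State Income Tax (Class 2): taxable = 9,755.00 Cr − 1×160.00 Cr = 9,595.00 Cr
  1,376.20 Cr + 33.4% × (9,595.00 Cr − 8,000.00 Cr) = 1,376.20 Cr + 33.4% × 1,595.00 Cr = 1,908.93 Cr
Difference: |1,276.41 Cr − 1,908.93 Cr| = 632.52 Cr (higher under Class 2)

632.52 Cr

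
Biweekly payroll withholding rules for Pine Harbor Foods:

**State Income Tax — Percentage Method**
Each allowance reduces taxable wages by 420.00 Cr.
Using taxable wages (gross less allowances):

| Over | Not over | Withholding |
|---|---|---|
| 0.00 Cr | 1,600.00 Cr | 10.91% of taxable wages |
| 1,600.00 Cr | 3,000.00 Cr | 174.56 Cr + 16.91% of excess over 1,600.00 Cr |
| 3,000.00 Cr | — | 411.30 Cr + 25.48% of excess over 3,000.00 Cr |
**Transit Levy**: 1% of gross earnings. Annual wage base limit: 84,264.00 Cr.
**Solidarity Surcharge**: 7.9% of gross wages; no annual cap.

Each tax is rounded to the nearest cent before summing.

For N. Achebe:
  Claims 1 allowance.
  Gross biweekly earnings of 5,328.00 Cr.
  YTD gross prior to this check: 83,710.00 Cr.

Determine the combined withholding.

State Income Tax: taxable = 5,328.00 Cr − 1×420.00 Cr = 4,908.00 Cr
  411.30 Cr + 25.48% × (4,908.00 Cr − 3,000.00 Cr) = 411.30 Cr + 25.48% × 1,908.00 Cr = 897.46 Cr
Transit Levy: cap 84,264.00 Cr − YTD 83,710.00 Cr = 554.00 Cr subject; 1% × 554.00 Cr = 5.54 Cr
Solidarity Surcharge: 7.9% × 5,328.00 Cr = 420.91 Cr
Total: 897.46 Cr + 5.54 Cr + 420.91 Cr = 1,323.91 Cr

1,323.91 Cr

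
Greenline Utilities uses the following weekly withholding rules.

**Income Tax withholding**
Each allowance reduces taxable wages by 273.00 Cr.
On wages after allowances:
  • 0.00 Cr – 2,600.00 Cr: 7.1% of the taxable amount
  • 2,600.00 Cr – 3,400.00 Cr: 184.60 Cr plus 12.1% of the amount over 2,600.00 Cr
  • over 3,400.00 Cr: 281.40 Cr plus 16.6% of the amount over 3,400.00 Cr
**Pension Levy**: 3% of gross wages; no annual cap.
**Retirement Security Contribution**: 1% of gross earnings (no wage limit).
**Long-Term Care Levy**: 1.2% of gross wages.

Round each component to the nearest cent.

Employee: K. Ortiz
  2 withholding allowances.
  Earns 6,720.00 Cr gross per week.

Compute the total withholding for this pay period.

1,091.32 Cr

Income Tax: taxable = 6,720.00 Cr − 2×273.00 Cr = 6,174.00 Cr
  281.40 Cr + 16.6% × (6,174.00 Cr − 3,400.00 Cr) = 281.40 Cr + 16.6% × 2,774.00 Cr = 741.88 Cr
Pension Levy: 3% × 6,720.00 Cr = 201.60 Cr
Retirement Security Contribution: 1% × 6,720.00 Cr = 67.20 Cr
Long-Term Care Levy: 1.2% × 6,720.00 Cr = 80.64 Cr
Total: 741.88 Cr + 201.60 Cr + 67.20 Cr + 80.64 Cr = 1,091.32 Cr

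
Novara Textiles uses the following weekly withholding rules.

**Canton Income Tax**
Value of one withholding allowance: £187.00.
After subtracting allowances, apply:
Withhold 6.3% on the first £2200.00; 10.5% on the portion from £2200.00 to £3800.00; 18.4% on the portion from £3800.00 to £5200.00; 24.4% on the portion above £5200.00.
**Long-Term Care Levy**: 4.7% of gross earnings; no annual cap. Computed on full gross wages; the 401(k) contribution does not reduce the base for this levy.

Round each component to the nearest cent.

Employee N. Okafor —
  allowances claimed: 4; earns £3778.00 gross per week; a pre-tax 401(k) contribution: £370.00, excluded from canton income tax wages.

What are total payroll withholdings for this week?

£364.47

Canton Income Tax: taxable = £3778.00 − £370.00 − 4×£187.00 = £2660.00
  £138.60 + 10.5% × (£2660.00 − £2200.00) = £138.60 + 10.5% × £460.00 = £186.90
Long-Term Care Levy: 4.7% × £3778.00 = £177.57
Total: £186.90 + £177.57 = £364.47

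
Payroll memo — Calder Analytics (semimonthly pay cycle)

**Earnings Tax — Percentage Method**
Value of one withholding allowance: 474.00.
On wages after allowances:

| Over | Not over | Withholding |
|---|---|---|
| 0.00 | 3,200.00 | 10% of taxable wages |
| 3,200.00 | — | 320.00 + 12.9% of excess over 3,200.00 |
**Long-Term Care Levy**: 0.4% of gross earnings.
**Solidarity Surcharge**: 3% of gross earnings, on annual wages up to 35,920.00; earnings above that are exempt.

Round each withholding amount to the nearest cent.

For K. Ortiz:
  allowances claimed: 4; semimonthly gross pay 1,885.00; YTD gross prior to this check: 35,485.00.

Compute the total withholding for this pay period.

20.59

Earnings Tax: taxable = 1,885.00 − 4×474.00 = -11.00
  Taxable ≤ 0 → 0.00
Long-Term Care Levy: 0.4% × 1,885.00 = 7.54
Solidarity Surcharge: cap 35,920.00 − YTD 35,485.00 = 435.00 subject; 3% × 435.00 = 13.05
Total: 0.00 + 7.54 + 13.05 = 20.59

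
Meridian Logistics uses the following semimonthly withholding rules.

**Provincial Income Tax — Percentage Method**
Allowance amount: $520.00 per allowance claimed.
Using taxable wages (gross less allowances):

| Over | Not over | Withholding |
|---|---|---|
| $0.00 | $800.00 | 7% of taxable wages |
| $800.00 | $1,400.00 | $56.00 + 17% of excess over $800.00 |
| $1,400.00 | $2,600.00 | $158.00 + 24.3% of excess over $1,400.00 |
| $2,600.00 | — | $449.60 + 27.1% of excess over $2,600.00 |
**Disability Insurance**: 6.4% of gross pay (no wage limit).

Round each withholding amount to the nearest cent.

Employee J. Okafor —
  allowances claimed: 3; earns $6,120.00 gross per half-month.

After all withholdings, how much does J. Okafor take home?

$4,747.56

Provincial Income Tax: taxable = $6,120.00 − 3×$520.00 = $4,560.00
  $449.60 + 27.1% × ($4,560.00 − $2,600.00) = $449.60 + 27.1% × $1,960.00 = $980.76
Disability Insurance: 6.4% × $6,120.00 = $391.68
Total withheld: $980.76 + $391.68 = $1,372.44
Net pay: $6,120.00 − $1,372.44 = $4,747.56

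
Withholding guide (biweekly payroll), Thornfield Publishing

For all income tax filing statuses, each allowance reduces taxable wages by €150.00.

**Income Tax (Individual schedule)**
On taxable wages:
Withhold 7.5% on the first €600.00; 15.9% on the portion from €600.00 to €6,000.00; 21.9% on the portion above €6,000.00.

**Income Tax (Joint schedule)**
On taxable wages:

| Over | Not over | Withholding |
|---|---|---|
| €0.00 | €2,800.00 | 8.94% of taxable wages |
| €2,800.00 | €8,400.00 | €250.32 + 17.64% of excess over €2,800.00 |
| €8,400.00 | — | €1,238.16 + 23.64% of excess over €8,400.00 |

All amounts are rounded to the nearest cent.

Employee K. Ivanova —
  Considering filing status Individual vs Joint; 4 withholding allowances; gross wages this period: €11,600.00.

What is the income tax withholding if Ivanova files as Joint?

€1,852.80

Income Tax (Joint): taxable = €11,600.00 − 4×€150.00 = €11,000.00
  €1,238.16 + 23.64% × (€11,000.00 − €8,400.00) = €1,238.16 + 23.64% × €2,600.00 = €1,852.80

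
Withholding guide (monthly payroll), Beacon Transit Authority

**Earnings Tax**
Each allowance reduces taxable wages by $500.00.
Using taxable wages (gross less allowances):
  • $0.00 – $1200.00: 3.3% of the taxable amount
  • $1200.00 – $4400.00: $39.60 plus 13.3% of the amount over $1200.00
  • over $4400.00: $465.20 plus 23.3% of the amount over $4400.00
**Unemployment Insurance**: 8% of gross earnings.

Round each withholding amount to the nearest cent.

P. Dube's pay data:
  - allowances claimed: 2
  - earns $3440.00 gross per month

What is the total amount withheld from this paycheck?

Earnings Tax: taxable = $3440.00 − 2×$500.00 = $2440.00
  $39.60 + 13.3% × ($2440.00 − $1200.00) = $39.60 + 13.3% × $1240.00 = $204.52
Unemployment Insurance: 8% × $3440.00 = $275.20
Total: $204.52 + $275.20 = $479.72

$479.72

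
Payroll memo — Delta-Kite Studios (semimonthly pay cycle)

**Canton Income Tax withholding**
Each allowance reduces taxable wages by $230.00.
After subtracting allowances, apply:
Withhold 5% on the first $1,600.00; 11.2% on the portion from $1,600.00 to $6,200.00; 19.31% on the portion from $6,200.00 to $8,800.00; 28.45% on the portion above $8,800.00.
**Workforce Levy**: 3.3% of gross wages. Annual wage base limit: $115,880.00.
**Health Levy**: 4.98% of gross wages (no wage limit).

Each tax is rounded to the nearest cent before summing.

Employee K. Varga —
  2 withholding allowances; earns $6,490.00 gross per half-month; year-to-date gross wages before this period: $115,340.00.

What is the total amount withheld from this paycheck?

$917.18

Canton Income Tax: taxable = $6,490.00 − 2×$230.00 = $6,030.00
  $80.00 + 11.2% × ($6,030.00 − $1,600.00) = $80.00 + 11.2% × $4,430.00 = $576.16
Workforce Levy: cap $115,880.00 − YTD $115,340.00 = $540.00 subject; 3.3% × $540.00 = $17.82
Health Levy: 4.98% × $6,490.00 = $323.20
Total: $576.16 + $17.82 + $323.20 = $917.18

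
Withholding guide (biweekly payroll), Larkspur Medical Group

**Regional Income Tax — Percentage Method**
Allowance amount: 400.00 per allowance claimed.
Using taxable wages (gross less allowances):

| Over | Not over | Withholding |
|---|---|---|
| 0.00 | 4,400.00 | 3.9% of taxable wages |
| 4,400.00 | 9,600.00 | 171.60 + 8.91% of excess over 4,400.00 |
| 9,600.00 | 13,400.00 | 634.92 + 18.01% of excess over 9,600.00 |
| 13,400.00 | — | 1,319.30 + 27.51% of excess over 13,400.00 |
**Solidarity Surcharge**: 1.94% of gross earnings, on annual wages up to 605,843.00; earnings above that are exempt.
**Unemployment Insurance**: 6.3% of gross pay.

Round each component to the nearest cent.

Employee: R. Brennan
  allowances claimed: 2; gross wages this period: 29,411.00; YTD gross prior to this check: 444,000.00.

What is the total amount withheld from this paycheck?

Regional Income Tax: taxable = 29,411.00 − 2×400.00 = 28,611.00
  1,319.30 + 27.51% × (28,611.00 − 13,400.00) = 1,319.30 + 27.51% × 15,211.00 = 5,503.85
Solidarity Surcharge: 1.94% × 29,411.00 = 570.57
Unemployment Insurance: 6.3% × 29,411.00 = 1,852.89
Total: 5,503.85 + 570.57 + 1,852.89 = 7,927.31

7,927.31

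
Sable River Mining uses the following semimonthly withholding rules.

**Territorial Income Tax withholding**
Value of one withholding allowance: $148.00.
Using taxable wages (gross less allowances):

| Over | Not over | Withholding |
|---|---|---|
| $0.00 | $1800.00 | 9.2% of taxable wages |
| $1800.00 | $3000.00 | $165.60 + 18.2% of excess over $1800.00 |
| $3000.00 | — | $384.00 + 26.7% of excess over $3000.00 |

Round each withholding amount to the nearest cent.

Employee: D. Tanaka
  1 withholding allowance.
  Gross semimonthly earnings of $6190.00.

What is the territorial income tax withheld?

Territorial Income Tax: taxable = $6190.00 − 1×$148.00 = $6042.00
  $384.00 + 26.7% × ($6042.00 − $3000.00) = $384.00 + 26.7% × $3042.00 = $1196.21

$1196.21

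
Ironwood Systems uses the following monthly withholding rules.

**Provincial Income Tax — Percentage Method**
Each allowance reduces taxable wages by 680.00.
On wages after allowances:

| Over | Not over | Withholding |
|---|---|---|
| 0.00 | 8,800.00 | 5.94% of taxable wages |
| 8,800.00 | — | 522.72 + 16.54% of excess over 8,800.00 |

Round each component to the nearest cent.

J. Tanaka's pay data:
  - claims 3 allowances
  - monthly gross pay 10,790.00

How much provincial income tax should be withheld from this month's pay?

Provincial Income Tax: taxable = 10,790.00 − 3×680.00 = 8,750.00
  5.94% × 8,750.00 = 519.75

519.75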